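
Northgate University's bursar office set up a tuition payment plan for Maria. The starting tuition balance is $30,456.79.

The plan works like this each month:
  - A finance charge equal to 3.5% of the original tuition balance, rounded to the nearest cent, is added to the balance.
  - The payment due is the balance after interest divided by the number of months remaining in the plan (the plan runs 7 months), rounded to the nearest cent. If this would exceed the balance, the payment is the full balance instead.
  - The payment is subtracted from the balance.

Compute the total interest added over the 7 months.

# | Opening | Interest | Payment | End bal
1 | $30,456.79 | $1,065.99 | $4,503.25 | $27,019.53
2 | $27,019.53 | $1,065.99 | $4,680.92 | $23,404.60
3 | $23,404.60 | $1,065.99 | $4,894.12 | $19,576.47
4 | $19,576.47 | $1,065.99 | $5,160.62 | $15,481.84
5 | $15,481.84 | $1,065.99 | $5,515.94 | $11,031.89
6 | $11,031.89 | $1,065.99 | $6,048.94 | $6,048.94
7 | $6,048.94 | $1,065.99 | $7,114.93 | $0.00
Total interest: $1,065.99 + $1,065.99 + $1,065.99 + $1,065.99 + $1,065.99 + $1,065.99 + $1,065.99 = $7,461.93

$7,461.93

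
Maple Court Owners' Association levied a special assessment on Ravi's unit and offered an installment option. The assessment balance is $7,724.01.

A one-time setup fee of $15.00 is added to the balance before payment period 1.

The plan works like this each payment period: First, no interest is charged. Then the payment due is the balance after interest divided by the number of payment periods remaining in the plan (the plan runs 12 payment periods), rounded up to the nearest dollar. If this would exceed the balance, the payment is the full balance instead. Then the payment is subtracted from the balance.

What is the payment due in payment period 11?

# | Opening | Payment | End bal
1 | $7,739.01 | $645.00 | $7,094.01
2 | $7,094.01 | $645.00 | $6,449.01
3 | $6,449.01 | $645.00 | $5,804.01
4 | $5,804.01 | $645.00 | $5,159.01
5 | $5,159.01 | $645.00 | $4,514.01
6 | $4,514.01 | $645.00 | $3,869.01
7 | $3,869.01 | $645.00 | $3,224.01
8 | $3,224.01 | $645.00 | $2,579.01
9 | $2,579.01 | $645.00 | $1,934.01
10 | $1,934.01 | $645.00 | $1,289.01
11 | $1,289.01 | $645.00 | $644.01

$645.00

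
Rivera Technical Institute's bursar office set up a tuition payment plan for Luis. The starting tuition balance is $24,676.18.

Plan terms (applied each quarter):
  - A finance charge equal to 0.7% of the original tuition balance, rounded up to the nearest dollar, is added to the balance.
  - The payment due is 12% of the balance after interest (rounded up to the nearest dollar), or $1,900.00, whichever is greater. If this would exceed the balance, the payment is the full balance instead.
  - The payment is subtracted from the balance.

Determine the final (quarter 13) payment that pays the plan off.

$1,661.18

# | Opening | Interest | Payment | End bal
1 | $24,676.18 | $173.00 | $2,982.00 | $21,867.18
2 | $21,867.18 | $173.00 | $2,645.00 | $19,395.18
3 | $19,395.18 | $173.00 | $2,349.00 | $17,219.18
4 | $17,219.18 | $173.00 | $2,088.00 | $15,304.18
5 | $15,304.18 | $173.00 | $1,900.00 | $13,577.18
6 | $13,577.18 | $173.00 | $1,900.00 | $11,850.18
7 | $11,850.18 | $173.00 | $1,900.00 | $10,123.18
8 | $10,123.18 | $173.00 | $1,900.00 | $8,396.18
9 | $8,396.18 | $173.00 | $1,900.00 | $6,669.18
10 | $6,669.18 | $173.00 | $1,900.00 | $4,942.18
11 | $4,942.18 | $173.00 | $1,900.00 | $3,215.18
12 | $3,215.18 | $173.00 | $1,900.00 | $1,488.18
13 | $1,488.18 | $173.00 | $1,661.18 | $0.00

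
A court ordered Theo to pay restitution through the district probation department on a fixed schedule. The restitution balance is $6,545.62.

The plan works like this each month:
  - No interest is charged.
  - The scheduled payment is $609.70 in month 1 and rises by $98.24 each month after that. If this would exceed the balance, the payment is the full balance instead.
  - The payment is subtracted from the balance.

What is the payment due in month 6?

$1,100.90

Month 1: $6,545.62 − $609.70 → $5,935.92
Month 2: $5,935.92 − $707.94 → $5,227.98
Month 3: $5,227.98 − $806.18 → $4,421.80
Month 4: $4,421.80 − $904.42 → $3,517.38
Month 5: $3,517.38 − $1,002.66 → $2,514.72
Month 6: $2,514.72 − $1,100.90 → $1,413.82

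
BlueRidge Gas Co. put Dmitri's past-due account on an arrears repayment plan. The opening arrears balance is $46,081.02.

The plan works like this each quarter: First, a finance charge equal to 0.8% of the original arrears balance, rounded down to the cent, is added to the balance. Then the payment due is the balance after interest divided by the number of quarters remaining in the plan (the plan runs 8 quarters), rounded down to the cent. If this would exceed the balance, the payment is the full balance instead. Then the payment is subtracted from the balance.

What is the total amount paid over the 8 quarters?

$49,030.14

Quarter 1: $46,081.02 +$368.64 interest = $46,449.66; pay $5,806.20 → $40,643.46
Quarter 2: $40,643.46 +$368.64 interest = $41,012.10; pay $5,858.87 → $35,153.23
Quarter 3: $35,153.23 +$368.64 interest = $35,521.87; pay $5,920.31 → $29,601.56
Quarter 4: $29,601.56 +$368.64 interest = $29,970.20; pay $5,994.04 → $23,976.16
Quarter 5: $23,976.16 +$368.64 interest = $24,344.80; pay $6,086.20 → $18,258.60
Quarter 6: $18,258.60 +$368.64 interest = $18,627.24; pay $6,209.08 → $12,418.16
Quarter 7: $12,418.16 +$368.64 interest = $12,786.80; pay $6,393.40 → $6,393.40
Quarter 8: $6,393.40 +$368.64 interest = $6,762.04; pay $6,762.04 → $0.00
Total paid: $49,030.14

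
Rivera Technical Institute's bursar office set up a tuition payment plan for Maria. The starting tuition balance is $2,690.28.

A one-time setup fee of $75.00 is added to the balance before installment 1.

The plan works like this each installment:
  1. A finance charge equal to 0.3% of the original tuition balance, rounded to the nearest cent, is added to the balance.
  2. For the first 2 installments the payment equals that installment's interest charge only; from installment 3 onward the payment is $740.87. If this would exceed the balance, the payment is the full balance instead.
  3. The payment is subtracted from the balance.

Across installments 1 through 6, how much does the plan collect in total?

Installment 1: opening $2,765.28; interest $8.07 → $2,773.35; payment $8.07; balance $2,765.28
Installment 2: opening $2,765.28; interest $8.07 → $2,773.35; payment $8.07; balance $2,765.28
Installment 3: opening $2,765.28; interest $8.07 → $2,773.35; payment $740.87; balance $2,032.48
Installment 4: opening $2,032.48; interest $8.07 → $2,040.55; payment $740.87; balance $1,299.68
Installment 5: opening $1,299.68; interest $8.07 → $1,307.75; payment $740.87; balance $566.88
Installment 6: opening $566.88; interest $8.07 → $574.95; payment $574.95; balance $0.00
Total paid: $2,813.70

$2,813.70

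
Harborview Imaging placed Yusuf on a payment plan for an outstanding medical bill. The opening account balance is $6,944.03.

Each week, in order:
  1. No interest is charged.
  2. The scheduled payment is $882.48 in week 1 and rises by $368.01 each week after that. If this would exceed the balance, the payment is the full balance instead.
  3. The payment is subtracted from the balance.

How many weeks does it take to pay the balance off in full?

Week 1: $6,944.03 − $882.48 → $6,061.55
Week 2: $6,061.55 − $1,250.49 → $4,811.06
Week 3: $4,811.06 − $1,618.50 → $3,192.56
Week 4: $3,192.56 − $1,986.51 → $1,206.05
Week 5: $1,206.05 − $1,206.05 → $0.00
Balance reaches $0.00 in week 5.

5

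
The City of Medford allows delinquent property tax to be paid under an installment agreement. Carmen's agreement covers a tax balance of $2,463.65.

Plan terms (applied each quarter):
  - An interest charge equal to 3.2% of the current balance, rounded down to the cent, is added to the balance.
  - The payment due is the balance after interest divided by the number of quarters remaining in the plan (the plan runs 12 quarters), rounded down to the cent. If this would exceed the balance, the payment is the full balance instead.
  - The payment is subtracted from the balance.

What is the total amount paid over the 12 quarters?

Quarter 1: opening $2,463.65; interest $78.83 → $2,542.48; payment $211.87; balance $2,330.61
Quarter 2: opening $2,330.61; interest $74.57 → $2,405.18; payment $218.65; balance $2,186.53
Quarter 3: opening $2,186.53; interest $69.96 → $2,256.49; payment $225.64; balance $2,030.85
Quarter 4: opening $2,030.85; interest $64.98 → $2,095.83; payment $232.87; balance $1,862.96
Quarter 5: opening $1,862.96; interest $59.61 → $1,922.57; payment $240.32; balance $1,682.25
Quarter 6: opening $1,682.25; interest $53.83 → $1,736.08; payment $248.01; balance $1,488.07
Quarter 7: opening $1,488.07; interest $47.61 → $1,535.68; payment $255.94; balance $1,279.74
Quarter 8: opening $1,279.74; interest $40.95 → $1,320.69; payment $264.13; balance $1,056.56
Quarter 9: opening $1,056.56; interest $33.80 → $1,090.36; payment $272.59; balance $817.77
Quarter 10: opening $817.77; interest $26.16 → $843.93; payment $281.31; balance $562.62
Quarter 11: opening $562.62; interest $18.00 → $580.62; payment $290.31; balance $290.31
Quarter 12: opening $290.31; interest $9.28 → $299.59; payment $299.59; balance $0.00
Total paid: $3,041.23

$3,041.23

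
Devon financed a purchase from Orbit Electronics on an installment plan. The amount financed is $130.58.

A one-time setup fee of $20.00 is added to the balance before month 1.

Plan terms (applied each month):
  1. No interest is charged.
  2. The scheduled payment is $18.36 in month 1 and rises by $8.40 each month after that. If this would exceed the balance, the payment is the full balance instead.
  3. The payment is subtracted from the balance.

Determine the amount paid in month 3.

$35.16

Month 1: $150.58 − $18.36 → $132.22
Month 2: $132.22 − $26.76 → $105.46
Month 3: $105.46 − $35.16 → $70.30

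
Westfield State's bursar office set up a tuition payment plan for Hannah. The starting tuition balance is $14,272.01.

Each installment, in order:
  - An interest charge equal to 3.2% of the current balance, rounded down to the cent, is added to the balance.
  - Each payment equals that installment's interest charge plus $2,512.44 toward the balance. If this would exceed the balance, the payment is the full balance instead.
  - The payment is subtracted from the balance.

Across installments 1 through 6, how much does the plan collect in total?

$15,806.24

# | Opening | Interest | Payment | End bal
1 | $14,272.01 | $456.70 | $2,969.14 | $11,759.57
2 | $11,759.57 | $376.30 | $2,888.74 | $9,247.13
3 | $9,247.13 | $295.90 | $2,808.34 | $6,734.69
4 | $6,734.69 | $215.51 | $2,727.95 | $4,222.25
5 | $4,222.25 | $135.11 | $2,647.55 | $1,709.81
6 | $1,709.81 | $54.71 | $1,764.52 | $0.00
Total paid: $15,806.24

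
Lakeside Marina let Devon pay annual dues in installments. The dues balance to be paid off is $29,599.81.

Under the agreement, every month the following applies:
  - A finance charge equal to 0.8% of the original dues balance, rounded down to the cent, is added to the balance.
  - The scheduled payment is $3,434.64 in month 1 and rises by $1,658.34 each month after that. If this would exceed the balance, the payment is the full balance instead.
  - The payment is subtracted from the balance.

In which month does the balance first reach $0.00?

Month 1: $29,599.81 +$236.79 interest = $29,836.60; pay $3,434.64 → $26,401.96
Month 2: $26,401.96 +$236.79 interest = $26,638.75; pay $5,092.98 → $21,545.77
Month 3: $21,545.77 +$236.79 interest = $21,782.56; pay $6,751.32 → $15,031.24
Month 4: $15,031.24 +$236.79 interest = $15,268.03; pay $8,409.66 → $6,858.37
Month 5: $6,858.37 +$236.79 interest = $7,095.16; pay $7,095.16 → $0.00
Balance reaches $0.00 in month 5.

5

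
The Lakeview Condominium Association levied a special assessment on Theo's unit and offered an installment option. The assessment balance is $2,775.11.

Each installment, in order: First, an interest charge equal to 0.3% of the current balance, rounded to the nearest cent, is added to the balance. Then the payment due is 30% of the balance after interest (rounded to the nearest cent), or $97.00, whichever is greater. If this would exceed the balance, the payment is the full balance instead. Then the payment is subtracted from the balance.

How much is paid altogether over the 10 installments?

$2,801.94

Installment 1: $2,775.11 +$8.33 interest = $2,783.44; pay $835.03 → $1,948.41
Installment 2: $1,948.41 +$5.85 interest = $1,954.26; pay $586.28 → $1,367.98
Installment 3: $1,367.98 +$4.10 interest = $1,372.08; pay $411.62 → $960.46
Installment 4: $960.46 +$2.88 interest = $963.34; pay $289.00 → $674.34
Installment 5: $674.34 +$2.02 interest = $676.36; pay $202.91 → $473.45
Installment 6: $473.45 +$1.42 interest = $474.87; pay $142.46 → $332.41
Installment 7: $332.41 +$1.00 interest = $333.41; pay $100.02 → $233.39
Installment 8: $233.39 +$0.70 interest = $234.09; pay $97.00 → $137.09
Installment 9: $137.09 +$0.41 interest = $137.50; pay $97.00 → $40.50
Installment 10: $40.50 +$0.12 interest = $40.62; pay $40.62 → $0.00
Total paid: $2,801.94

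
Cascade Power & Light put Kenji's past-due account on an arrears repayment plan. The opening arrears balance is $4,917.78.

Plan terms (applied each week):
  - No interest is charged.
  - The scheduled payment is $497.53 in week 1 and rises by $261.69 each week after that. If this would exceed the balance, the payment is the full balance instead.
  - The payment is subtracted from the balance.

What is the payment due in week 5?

$1,357.52

Week 1: $4,917.78 − $497.53 → $4,420.25
Week 2: $4,420.25 − $759.22 → $3,661.03
Week 3: $3,661.03 − $1,020.91 → $2,640.12
Week 4: $2,640.12 − $1,282.60 → $1,357.52
Week 5: $1,357.52 − $1,357.52 → $0.00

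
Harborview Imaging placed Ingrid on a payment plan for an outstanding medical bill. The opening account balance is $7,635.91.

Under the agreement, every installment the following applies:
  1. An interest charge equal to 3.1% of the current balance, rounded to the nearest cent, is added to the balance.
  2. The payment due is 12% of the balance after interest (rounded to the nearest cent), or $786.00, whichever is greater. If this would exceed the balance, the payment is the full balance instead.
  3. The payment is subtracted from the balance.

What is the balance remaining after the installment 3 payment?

$5,694.41

Installment 1: $7,635.91 +$236.71 interest = $7,872.62; pay $944.71 → $6,927.91
Installment 2: $6,927.91 +$214.77 interest = $7,142.68; pay $857.12 → $6,285.56
Installment 3: $6,285.56 +$194.85 interest = $6,480.41; pay $786.00 → $5,694.41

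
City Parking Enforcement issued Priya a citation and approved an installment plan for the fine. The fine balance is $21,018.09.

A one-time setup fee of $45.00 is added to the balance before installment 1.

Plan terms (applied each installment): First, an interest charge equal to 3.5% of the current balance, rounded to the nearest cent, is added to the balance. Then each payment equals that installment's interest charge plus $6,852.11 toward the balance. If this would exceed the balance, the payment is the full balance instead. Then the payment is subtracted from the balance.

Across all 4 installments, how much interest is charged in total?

$1,509.89

# | Opening | Interest | Payment | End bal
1 | $21,063.09 | $737.21 | $7,589.32 | $14,210.98
2 | $14,210.98 | $497.38 | $7,349.49 | $7,358.87
3 | $7,358.87 | $257.56 | $7,109.67 | $506.76
4 | $506.76 | $17.74 | $524.50 | $0.00
Total interest: $737.21 + $497.38 + $257.56 + $17.74 = $1,509.89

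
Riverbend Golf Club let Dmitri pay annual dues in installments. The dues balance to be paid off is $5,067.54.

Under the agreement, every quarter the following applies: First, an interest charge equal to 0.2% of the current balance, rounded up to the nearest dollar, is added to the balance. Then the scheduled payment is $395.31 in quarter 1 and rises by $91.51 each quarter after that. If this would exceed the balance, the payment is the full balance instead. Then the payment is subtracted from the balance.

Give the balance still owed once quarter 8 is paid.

$0.00

Quarter 1: $5,067.54 +$11.00 interest = $5,078.54; pay $395.31 → $4,683.23
Quarter 2: $4,683.23 +$10.00 interest = $4,693.23; pay $486.82 → $4,206.41
Quarter 3: $4,206.41 +$9.00 interest = $4,215.41; pay $578.33 → $3,637.08
Quarter 4: $3,637.08 +$8.00 interest = $3,645.08; pay $669.84 → $2,975.24
Quarter 5: $2,975.24 +$6.00 interest = $2,981.24; pay $761.35 → $2,219.89
Quarter 6: $2,219.89 +$5.00 interest = $2,224.89; pay $852.86 → $1,372.03
Quarter 7: $1,372.03 +$3.00 interest = $1,375.03; pay $944.37 → $430.66
Quarter 8: $430.66 +$1.00 interest = $431.66; pay $431.66 → $0.00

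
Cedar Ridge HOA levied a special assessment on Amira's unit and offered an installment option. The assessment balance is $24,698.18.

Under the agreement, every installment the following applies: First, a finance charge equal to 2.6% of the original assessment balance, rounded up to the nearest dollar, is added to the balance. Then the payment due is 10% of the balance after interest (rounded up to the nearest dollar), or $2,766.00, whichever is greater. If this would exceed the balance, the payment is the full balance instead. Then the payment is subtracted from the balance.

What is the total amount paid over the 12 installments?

$32,414.18

Installment 1: opening $24,698.18; interest $643.00 → $25,341.18; payment $2,766.00; balance $22,575.18
Installment 2: opening $22,575.18; interest $643.00 → $23,218.18; payment $2,766.00; balance $20,452.18
Installment 3: opening $20,452.18; interest $643.00 → $21,095.18; payment $2,766.00; balance $18,329.18
Installment 4: opening $18,329.18; interest $643.00 → $18,972.18; payment $2,766.00; balance $16,206.18
Installment 5: opening $16,206.18; interest $643.00 → $16,849.18; payment $2,766.00; balance $14,083.18
Installment 6: opening $14,083.18; interest $643.00 → $14,726.18; payment $2,766.00; balance $11,960.18
Installment 7: opening $11,960.18; interest $643.00 → $12,603.18; payment $2,766.00; balance $9,837.18
Installment 8: opening $9,837.18; interest $643.00 → $10,480.18; payment $2,766.00; balance $7,714.18
Installment 9: opening $7,714.18; interest $643.00 → $8,357.18; payment $2,766.00; balance $5,591.18
Installment 10: opening $5,591.18; interest $643.00 → $6,234.18; payment $2,766.00; balance $3,468.18
Installment 11: opening $3,468.18; interest $643.00 → $4,111.18; payment $2,766.00; balance $1,345.18
Installment 12: opening $1,345.18; interest $643.00 → $1,988.18; payment $1,988.18; balance $0.00
Total paid: $32,414.18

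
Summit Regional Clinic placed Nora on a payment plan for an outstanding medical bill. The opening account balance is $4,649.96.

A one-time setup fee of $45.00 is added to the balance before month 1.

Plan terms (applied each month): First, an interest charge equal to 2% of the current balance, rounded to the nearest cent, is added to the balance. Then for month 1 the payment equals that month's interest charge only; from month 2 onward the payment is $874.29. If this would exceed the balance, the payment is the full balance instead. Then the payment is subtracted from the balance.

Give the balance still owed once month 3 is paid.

Month 1: $4,694.96 +$93.90 interest = $4,788.86; pay $93.90 → $4,694.96
Month 2: $4,694.96 +$93.90 interest = $4,788.86; pay $874.29 → $3,914.57
Month 3: $3,914.57 +$78.29 interest = $3,992.86; pay $874.29 → $3,118.57

$3,118.57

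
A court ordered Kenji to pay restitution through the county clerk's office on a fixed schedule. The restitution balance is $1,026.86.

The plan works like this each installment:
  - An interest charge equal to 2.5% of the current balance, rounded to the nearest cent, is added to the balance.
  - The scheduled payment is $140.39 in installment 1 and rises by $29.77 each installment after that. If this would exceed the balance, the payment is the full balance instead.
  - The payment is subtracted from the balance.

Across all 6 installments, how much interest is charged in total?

Installment 1: $1,026.86 +$25.67 interest = $1,052.53; pay $140.39 → $912.14
Installment 2: $912.14 +$22.80 interest = $934.94; pay $170.16 → $764.78
Installment 3: $764.78 +$19.12 interest = $783.90; pay $199.93 → $583.97
Installment 4: $583.97 +$14.60 interest = $598.57; pay $229.70 → $368.87
Installment 5: $368.87 +$9.22 interest = $378.09; pay $259.47 → $118.62
Installment 6: $118.62 +$2.97 interest = $121.59; pay $121.59 → $0.00
Total interest: $25.67 + $22.80 + $19.12 + $14.60 + $9.22 + $2.97 = $94.38

$94.38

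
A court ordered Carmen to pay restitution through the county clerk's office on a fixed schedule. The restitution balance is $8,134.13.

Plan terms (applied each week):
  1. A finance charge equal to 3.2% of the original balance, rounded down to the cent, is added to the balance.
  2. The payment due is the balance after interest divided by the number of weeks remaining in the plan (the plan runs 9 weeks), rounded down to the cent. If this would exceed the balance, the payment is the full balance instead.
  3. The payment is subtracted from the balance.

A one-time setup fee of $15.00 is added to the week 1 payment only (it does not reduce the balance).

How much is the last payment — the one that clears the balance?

$1,640.15

Week 1: opening $8,134.13; interest $260.29 → $8,394.42; payment $932.71 (+ $15.00 fee); balance $7,461.71
Week 2: opening $7,461.71; interest $260.29 → $7,722.00; payment $965.25; balance $6,756.75
Week 3: opening $6,756.75; interest $260.29 → $7,017.04; payment $1,002.43; balance $6,014.61
Week 4: opening $6,014.61; interest $260.29 → $6,274.90; payment $1,045.81; balance $5,229.09
Week 5: opening $5,229.09; interest $260.29 → $5,489.38; payment $1,097.87; balance $4,391.51
Week 6: opening $4,391.51; interest $260.29 → $4,651.80; payment $1,162.95; balance $3,488.85
Week 7: opening $3,488.85; interest $260.29 → $3,749.14; payment $1,249.71; balance $2,499.43
Week 8: opening $2,499.43; interest $260.29 → $2,759.72; payment $1,379.86; balance $1,379.86
Week 9: opening $1,379.86; interest $260.29 → $1,640.15; payment $1,640.15; balance $0.00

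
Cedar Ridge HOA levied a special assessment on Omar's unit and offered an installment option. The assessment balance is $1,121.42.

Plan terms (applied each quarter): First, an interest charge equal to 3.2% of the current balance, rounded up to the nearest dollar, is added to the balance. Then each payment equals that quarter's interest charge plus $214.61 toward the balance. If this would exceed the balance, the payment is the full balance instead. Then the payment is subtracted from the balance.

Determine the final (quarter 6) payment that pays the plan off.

$50.37

Quarter 1: $1,121.42 +$36.00 interest = $1,157.42; pay $250.61 → $906.81
Quarter 2: $906.81 +$30.00 interest = $936.81; pay $244.61 → $692.20
Quarter 3: $692.20 +$23.00 interest = $715.20; pay $237.61 → $477.59
Quarter 4: $477.59 +$16.00 interest = $493.59; pay $230.61 → $262.98
Quarter 5: $262.98 +$9.00 interest = $271.98; pay $223.61 → $48.37
Quarter 6: $48.37 +$2.00 interest = $50.37; pay $50.37 → $0.00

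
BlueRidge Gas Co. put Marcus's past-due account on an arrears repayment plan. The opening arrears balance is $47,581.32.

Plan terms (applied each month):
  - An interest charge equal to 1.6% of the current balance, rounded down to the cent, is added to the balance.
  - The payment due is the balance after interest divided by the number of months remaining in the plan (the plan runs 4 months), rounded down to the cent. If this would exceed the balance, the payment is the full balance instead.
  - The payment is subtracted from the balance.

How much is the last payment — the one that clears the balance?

$12,675.09

Month 1: $47,581.32 +$761.30 interest = $48,342.62; pay $12,085.65 → $36,256.97
Month 2: $36,256.97 +$580.11 interest = $36,837.08; pay $12,279.02 → $24,558.06
Month 3: $24,558.06 +$392.92 interest = $24,950.98; pay $12,475.49 → $12,475.49
Month 4: $12,475.49 +$199.60 interest = $12,675.09; pay $12,675.09 → $0.00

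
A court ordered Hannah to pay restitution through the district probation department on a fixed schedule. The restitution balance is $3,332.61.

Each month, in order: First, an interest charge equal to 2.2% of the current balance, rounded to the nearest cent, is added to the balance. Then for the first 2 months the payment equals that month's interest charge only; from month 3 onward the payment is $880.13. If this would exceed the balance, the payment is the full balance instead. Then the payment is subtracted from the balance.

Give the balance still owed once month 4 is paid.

Month 1: opening $3,332.61; interest $73.32 → $3,405.93; payment $73.32; balance $3,332.61
Month 2: opening $3,332.61; interest $73.32 → $3,405.93; payment $73.32; balance $3,332.61
Month 3: opening $3,332.61; interest $73.32 → $3,405.93; payment $880.13; balance $2,525.80
Month 4: opening $2,525.80; interest $55.57 → $2,581.37; payment $880.13; balance $1,701.24

$1,701.24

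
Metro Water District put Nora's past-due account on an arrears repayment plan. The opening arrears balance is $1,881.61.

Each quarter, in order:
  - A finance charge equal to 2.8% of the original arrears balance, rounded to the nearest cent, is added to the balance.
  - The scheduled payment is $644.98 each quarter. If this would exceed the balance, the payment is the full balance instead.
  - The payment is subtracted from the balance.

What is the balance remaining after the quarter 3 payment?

Quarter 1: opening $1,881.61; interest $52.69 → $1,934.30; payment $644.98; balance $1,289.32
Quarter 2: opening $1,289.32; interest $52.69 → $1,342.01; payment $644.98; balance $697.03
Quarter 3: opening $697.03; interest $52.69 → $749.72; payment $644.98; balance $104.74

$104.74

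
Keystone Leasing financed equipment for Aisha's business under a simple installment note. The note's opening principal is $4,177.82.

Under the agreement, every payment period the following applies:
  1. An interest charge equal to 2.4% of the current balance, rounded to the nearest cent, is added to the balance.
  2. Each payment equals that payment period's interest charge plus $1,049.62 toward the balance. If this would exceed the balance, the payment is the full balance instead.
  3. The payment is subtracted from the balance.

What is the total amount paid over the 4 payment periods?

Payment period 1: opening $4,177.82; interest $100.27 → $4,278.09; payment $1,149.89; balance $3,128.20
Payment period 2: opening $3,128.20; interest $75.08 → $3,203.28; payment $1,124.70; balance $2,078.58
Payment period 3: opening $2,078.58; interest $49.89 → $2,128.47; payment $1,099.51; balance $1,028.96
Payment period 4: opening $1,028.96; interest $24.70 → $1,053.66; payment $1,053.66; balance $0.00
Total paid: $4,427.76

$4,427.76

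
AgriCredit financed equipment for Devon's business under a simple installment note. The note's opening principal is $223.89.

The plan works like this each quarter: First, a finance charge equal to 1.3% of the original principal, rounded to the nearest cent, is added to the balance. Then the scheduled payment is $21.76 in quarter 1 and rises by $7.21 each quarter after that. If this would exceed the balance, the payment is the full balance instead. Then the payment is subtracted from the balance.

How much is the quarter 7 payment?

Quarter 1: opening $223.89; interest $2.91 → $226.80; payment $21.76; balance $205.04
Quarter 2: opening $205.04; interest $2.91 → $207.95; payment $28.97; balance $178.98
Quarter 3: opening $178.98; interest $2.91 → $181.89; payment $36.18; balance $145.71
Quarter 4: opening $145.71; interest $2.91 → $148.62; payment $43.39; balance $105.23
Quarter 5: opening $105.23; interest $2.91 → $108.14; payment $50.60; balance $57.54
Quarter 6: opening $57.54; interest $2.91 → $60.45; payment $57.81; balance $2.64
Quarter 7: opening $2.64; interest $2.91 → $5.55; payment $5.55; balance $0.00

$5.55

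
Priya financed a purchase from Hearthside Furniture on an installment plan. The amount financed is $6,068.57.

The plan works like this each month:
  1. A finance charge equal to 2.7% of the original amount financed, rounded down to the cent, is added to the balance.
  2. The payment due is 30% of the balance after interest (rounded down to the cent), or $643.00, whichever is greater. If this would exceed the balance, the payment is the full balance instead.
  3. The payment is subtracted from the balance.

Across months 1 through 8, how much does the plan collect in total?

$7,379.37

Month 1: opening $6,068.57; interest $163.85 → $6,232.42; payment $1,869.72; balance $4,362.70
Month 2: opening $4,362.70; interest $163.85 → $4,526.55; payment $1,357.96; balance $3,168.59
Month 3: opening $3,168.59; interest $163.85 → $3,332.44; payment $999.73; balance $2,332.71
Month 4: opening $2,332.71; interest $163.85 → $2,496.56; payment $748.96; balance $1,747.60
Month 5: opening $1,747.60; interest $163.85 → $1,911.45; payment $643.00; balance $1,268.45
Month 6: opening $1,268.45; interest $163.85 → $1,432.30; payment $643.00; balance $789.30
Month 7: opening $789.30; interest $163.85 → $953.15; payment $643.00; balance $310.15
Month 8: opening $310.15; interest $163.85 → $474.00; payment $474.00; balance $0.00
Total paid: $7,379.37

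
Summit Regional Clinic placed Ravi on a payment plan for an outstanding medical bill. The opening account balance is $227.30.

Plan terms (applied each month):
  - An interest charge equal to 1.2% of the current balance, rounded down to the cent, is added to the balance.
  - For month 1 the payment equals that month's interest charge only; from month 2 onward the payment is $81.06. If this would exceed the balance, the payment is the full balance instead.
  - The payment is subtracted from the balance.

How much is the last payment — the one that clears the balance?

$70.51

# | Opening | Interest | Payment | End bal
1 | $227.30 | $2.72 | $2.72 | $227.30
2 | $227.30 | $2.72 | $81.06 | $148.96
3 | $148.96 | $1.78 | $81.06 | $69.68
4 | $69.68 | $0.83 | $70.51 | $0.00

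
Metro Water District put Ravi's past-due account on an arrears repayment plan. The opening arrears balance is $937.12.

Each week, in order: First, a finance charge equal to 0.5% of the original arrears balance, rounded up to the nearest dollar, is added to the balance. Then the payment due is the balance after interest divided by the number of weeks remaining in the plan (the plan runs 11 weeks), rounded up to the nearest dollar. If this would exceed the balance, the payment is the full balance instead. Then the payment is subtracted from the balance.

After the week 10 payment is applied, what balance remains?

# | Opening | Interest | Payment | End bal
1 | $937.12 | $5.00 | $86.00 | $856.12
2 | $856.12 | $5.00 | $87.00 | $774.12
3 | $774.12 | $5.00 | $87.00 | $692.12
4 | $692.12 | $5.00 | $88.00 | $609.12
5 | $609.12 | $5.00 | $88.00 | $526.12
6 | $526.12 | $5.00 | $89.00 | $442.12
7 | $442.12 | $5.00 | $90.00 | $357.12
8 | $357.12 | $5.00 | $91.00 | $271.12
9 | $271.12 | $5.00 | $93.00 | $183.12
10 | $183.12 | $5.00 | $95.00 | $93.12

$93.12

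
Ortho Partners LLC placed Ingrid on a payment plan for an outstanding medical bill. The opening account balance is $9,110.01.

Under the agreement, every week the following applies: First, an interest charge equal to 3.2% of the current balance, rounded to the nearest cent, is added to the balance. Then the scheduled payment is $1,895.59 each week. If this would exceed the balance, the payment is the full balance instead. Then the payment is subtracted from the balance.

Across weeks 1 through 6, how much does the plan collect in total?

# | Opening | Interest | Payment | End bal
1 | $9,110.01 | $291.52 | $1,895.59 | $7,505.94
2 | $7,505.94 | $240.19 | $1,895.59 | $5,850.54
3 | $5,850.54 | $187.22 | $1,895.59 | $4,142.17
4 | $4,142.17 | $132.55 | $1,895.59 | $2,379.13
5 | $2,379.13 | $76.13 | $1,895.59 | $559.67
6 | $559.67 | $17.91 | $577.58 | $0.00
Total paid: $10,055.53

$10,055.53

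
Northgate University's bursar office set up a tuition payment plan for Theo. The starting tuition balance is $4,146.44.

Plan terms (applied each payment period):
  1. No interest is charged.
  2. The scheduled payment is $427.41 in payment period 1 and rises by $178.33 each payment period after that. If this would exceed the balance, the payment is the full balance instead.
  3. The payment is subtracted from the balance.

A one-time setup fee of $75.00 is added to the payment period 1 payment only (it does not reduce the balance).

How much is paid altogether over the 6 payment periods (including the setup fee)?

Payment period 1: $4,146.44 − $427.41 (+ $75.00 fee) → $3,719.03
Payment period 2: $3,719.03 − $605.74 → $3,113.29
Payment period 3: $3,113.29 − $784.07 → $2,329.22
Payment period 4: $2,329.22 − $962.40 → $1,366.82
Payment period 5: $1,366.82 − $1,140.73 → $226.09
Payment period 6: $226.09 − $226.09 → $0.00
Total paid: $4,221.44

$4,221.44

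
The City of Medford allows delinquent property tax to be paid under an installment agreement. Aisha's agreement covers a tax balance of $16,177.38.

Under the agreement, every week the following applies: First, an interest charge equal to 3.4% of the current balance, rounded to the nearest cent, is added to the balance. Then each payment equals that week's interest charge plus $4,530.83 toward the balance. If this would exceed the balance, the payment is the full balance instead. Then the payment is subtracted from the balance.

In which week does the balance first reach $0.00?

Week 1: opening $16,177.38; interest $550.03 → $16,727.41; payment $5,080.86; balance $11,646.55
Week 2: opening $11,646.55; interest $395.98 → $12,042.53; payment $4,926.81; balance $7,115.72
Week 3: opening $7,115.72; interest $241.93 → $7,357.65; payment $4,772.76; balance $2,584.89
Week 4: opening $2,584.89; interest $87.89 → $2,672.78; payment $2,672.78; balance $0.00
Balance reaches $0.00 in week 4.

4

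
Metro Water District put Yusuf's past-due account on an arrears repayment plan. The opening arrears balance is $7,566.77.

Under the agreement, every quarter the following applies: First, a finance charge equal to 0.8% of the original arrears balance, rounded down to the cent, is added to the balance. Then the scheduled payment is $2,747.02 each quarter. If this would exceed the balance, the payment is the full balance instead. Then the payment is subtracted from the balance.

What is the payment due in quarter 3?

Quarter 1: $7,566.77 +$60.53 interest = $7,627.30; pay $2,747.02 → $4,880.28
Quarter 2: $4,880.28 +$60.53 interest = $4,940.81; pay $2,747.02 → $2,193.79
Quarter 3: $2,193.79 +$60.53 interest = $2,254.32; pay $2,254.32 → $0.00

$2,254.32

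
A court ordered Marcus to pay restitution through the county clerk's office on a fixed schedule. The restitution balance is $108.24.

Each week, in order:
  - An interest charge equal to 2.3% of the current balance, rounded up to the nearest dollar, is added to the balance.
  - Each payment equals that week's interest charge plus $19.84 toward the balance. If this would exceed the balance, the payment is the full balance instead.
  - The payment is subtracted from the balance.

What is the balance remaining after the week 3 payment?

# | Opening | Interest | Payment | End bal
1 | $108.24 | $3.00 | $22.84 | $88.40
2 | $88.40 | $3.00 | $22.84 | $68.56
3 | $68.56 | $2.00 | $21.84 | $48.72

$48.72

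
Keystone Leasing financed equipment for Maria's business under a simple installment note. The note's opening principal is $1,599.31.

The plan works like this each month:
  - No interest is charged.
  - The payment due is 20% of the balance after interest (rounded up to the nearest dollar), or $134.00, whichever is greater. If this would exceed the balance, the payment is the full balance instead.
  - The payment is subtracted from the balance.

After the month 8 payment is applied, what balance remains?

$118.31

Month 1: opening $1,599.31; payment $320.00; balance $1,279.31
Month 2: opening $1,279.31; payment $256.00; balance $1,023.31
Month 3: opening $1,023.31; payment $205.00; balance $818.31
Month 4: opening $818.31; payment $164.00; balance $654.31
Month 5: opening $654.31; payment $134.00; balance $520.31
Month 6: opening $520.31; payment $134.00; balance $386.31
Month 7: opening $386.31; payment $134.00; balance $252.31
Month 8: opening $252.31; payment $134.00; balance $118.31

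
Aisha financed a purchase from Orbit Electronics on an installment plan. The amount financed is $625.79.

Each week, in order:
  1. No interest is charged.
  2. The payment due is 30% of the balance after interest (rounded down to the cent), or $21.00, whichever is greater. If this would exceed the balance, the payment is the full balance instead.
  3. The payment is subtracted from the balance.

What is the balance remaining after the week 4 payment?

$150.27

Week 1: $625.79 − $187.73 → $438.06
Week 2: $438.06 − $131.41 → $306.65
Week 3: $306.65 − $91.99 → $214.66
Week 4: $214.66 − $64.39 → $150.27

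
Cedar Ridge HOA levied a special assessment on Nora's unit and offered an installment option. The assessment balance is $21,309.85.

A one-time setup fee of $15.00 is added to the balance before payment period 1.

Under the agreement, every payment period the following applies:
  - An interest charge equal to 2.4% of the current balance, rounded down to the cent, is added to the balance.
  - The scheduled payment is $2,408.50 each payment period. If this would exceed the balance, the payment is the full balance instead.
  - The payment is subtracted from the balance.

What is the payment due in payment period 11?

Payment period 1: $21,324.85 +$511.79 interest = $21,836.64; pay $2,408.50 → $19,428.14
Payment period 2: $19,428.14 +$466.27 interest = $19,894.41; pay $2,408.50 → $17,485.91
Payment period 3: $17,485.91 +$419.66 interest = $17,905.57; pay $2,408.50 → $15,497.07
Payment period 4: $15,497.07 +$371.92 interest = $15,868.99; pay $2,408.50 → $13,460.49
Payment period 5: $13,460.49 +$323.05 interest = $13,783.54; pay $2,408.50 → $11,375.04
Payment period 6: $11,375.04 +$273.00 interest = $11,648.04; pay $2,408.50 → $9,239.54
Payment period 7: $9,239.54 +$221.74 interest = $9,461.28; pay $2,408.50 → $7,052.78
Payment period 8: $7,052.78 +$169.26 interest = $7,222.04; pay $2,408.50 → $4,813.54
Payment period 9: $4,813.54 +$115.52 interest = $4,929.06; pay $2,408.50 → $2,520.56
Payment period 10: $2,520.56 +$60.49 interest = $2,581.05; pay $2,408.50 → $172.55
Payment period 11: $172.55 +$4.14 interest = $176.69; pay $176.69 → $0.00

$176.69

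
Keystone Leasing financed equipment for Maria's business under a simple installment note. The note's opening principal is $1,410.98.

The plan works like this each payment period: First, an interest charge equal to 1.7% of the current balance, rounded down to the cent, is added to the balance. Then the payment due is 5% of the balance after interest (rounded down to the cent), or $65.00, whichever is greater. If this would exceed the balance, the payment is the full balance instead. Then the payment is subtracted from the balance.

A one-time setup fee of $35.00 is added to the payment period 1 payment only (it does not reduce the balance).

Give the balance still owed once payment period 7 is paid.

$1,094.54

Payment period 1: $1,410.98 +$23.98 interest = $1,434.96; pay $71.74 (+ $35.00 fee) → $1,363.22
Payment period 2: $1,363.22 +$23.17 interest = $1,386.39; pay $69.31 → $1,317.08
Payment period 3: $1,317.08 +$22.39 interest = $1,339.47; pay $66.97 → $1,272.50
Payment period 4: $1,272.50 +$21.63 interest = $1,294.13; pay $65.00 → $1,229.13
Payment period 5: $1,229.13 +$20.89 interest = $1,250.02; pay $65.00 → $1,185.02
Payment period 6: $1,185.02 +$20.14 interest = $1,205.16; pay $65.00 → $1,140.16
Payment period 7: $1,140.16 +$19.38 interest = $1,159.54; pay $65.00 → $1,094.54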